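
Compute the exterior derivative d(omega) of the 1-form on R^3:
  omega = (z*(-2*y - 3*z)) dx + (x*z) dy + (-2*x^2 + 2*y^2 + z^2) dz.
d(omega) = (3*z) dx ∧ dy + (-4*x + 2*y + 6*z) dx ∧ dz + (-x + 4*y) dy ∧ dz

For a 1-form omega = sum_i f_i dx_i, the exterior derivative is
  d(omega) = sum_{i < j} (∂f_j/∂x_i - ∂f_i/∂x_j) dx_i ∧ dx_j.
  coefficient of dx ∧ dy: ∂f_2/∂x - ∂f_1/∂y = ∂(x*z)/∂x - ∂(z*(-2*y - 3*z))/∂y = 3*z
  coefficient of dx ∧ dz: ∂f_3/∂x - ∂f_1/∂z = ∂(-2*x^2 + 2*y^2 + z^2)/∂x - ∂(z*(-2*y - 3*z))/∂z = -4*x + 2*y + 6*z
  coefficient of dy ∧ dz: ∂f_3/∂y - ∂f_2/∂z = ∂(-2*x^2 + 2*y^2 + z^2)/∂y - ∂(x*z)/∂z = -x + 4*y
Assembling: d(omega) = (3*z) dx ∧ dy + (-4*x + 2*y + 6*z) dx ∧ dz + (-x + 4*y) dy ∧ dz.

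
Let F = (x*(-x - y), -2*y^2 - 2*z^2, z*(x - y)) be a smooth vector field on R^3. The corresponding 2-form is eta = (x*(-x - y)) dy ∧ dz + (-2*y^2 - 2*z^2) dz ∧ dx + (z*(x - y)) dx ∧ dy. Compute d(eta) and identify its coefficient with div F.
d(eta) = (-x - 6*y) dx ∧ dy ∧ dz; div F = -x - 6*y

For a 2-form in R^3 of the form above, applying d gives a 3-form with coefficient ∂P/∂x + ∂Q/∂y + ∂R/∂z:
  ∂P/∂x = -2*x - y
  ∂Q/∂y = -4*y
  ∂R/∂z = x - y
Sum = -x - 6*y, which is exactly div F.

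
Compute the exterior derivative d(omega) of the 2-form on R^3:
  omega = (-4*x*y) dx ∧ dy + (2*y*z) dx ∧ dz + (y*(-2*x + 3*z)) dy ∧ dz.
d(omega) = (-2*y - 2*z) dx ∧ dy ∧ dz

For a 2-form omega = sum_{i<j} g_{ij} dx_i ∧ dx_j, the exterior derivative is
  d(omega) = sum_{i<j} d(g_{ij}) ∧ dx_i ∧ dx_j = sum_{i<j, k} (∂g_{ij}/∂x_k) dx_k ∧ dx_i ∧ dx_j.
Expand each term, using dx_k ∧ dx_i ∧ dx_j = sgn(permutation) dx_{(a)} ∧ dx_{(b)} ∧ dx_{(c)} with (a < b < c) sorted:
  d(2*y*z) includes (∂/∂y)(2*y*z) dy = (2*z) dy, which multiplied by dx ∧ dz gives (-2*z) dx ∧ dy ∧ dz
  d(y*(-2*x + 3*z)) includes (∂/∂x)(y*(-2*x + 3*z)) dx = (-2*y) dx, which multiplied by dy ∧ dz gives (-2*y) dx ∧ dy ∧ dz
Collecting like 3-forms: d(omega) = (-2*y - 2*z) dx ∧ dy ∧ dz.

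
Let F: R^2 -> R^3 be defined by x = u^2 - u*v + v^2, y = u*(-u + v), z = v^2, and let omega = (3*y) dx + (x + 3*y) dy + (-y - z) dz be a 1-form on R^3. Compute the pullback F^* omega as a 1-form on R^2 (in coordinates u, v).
F^* omega = (-2*u^3 + 3*u^2*v - 3*u*v^2 + v^3) du + (u^3 - 5*u^2*v + 5*u*v^2 - 2*v^3) dv

Using F^*(f dg) = (f ∘ F) d(g ∘ F), substitute each coordinate x_i by F_i(u, v) in f_i, and replace dx_i by d F_i = (∂F_i/∂u) du + (∂F_i/∂v) dv.
  For the x component: f_1(F) = 3*u*(-u + v); d F_1 = (2*u - v) du + (-u + 2*v) dv
  For the y component: f_2(F) = -2*u^2 + 2*u*v + v^2; d F_2 = (-2*u + v) du + (u) dv
  For the z component: f_3(F) = u^2 - u*v - v^2; d F_3 = (0) du + (2*v) dv
Combining and collecting du, dv coefficients:
  coeff of du: -2*u^3 + 3*u^2*v - 3*u*v^2 + v^3
  coeff of dv: u^3 - 5*u^2*v + 5*u*v^2 - 2*v^3
F^* omega = (-2*u^3 + 3*u^2*v - 3*u*v^2 + v^3) du + (u^3 - 5*u^2*v + 5*u*v^2 - 2*v^3) dv.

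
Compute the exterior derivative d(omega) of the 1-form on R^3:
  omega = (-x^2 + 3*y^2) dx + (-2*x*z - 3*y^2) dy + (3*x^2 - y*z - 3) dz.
d(omega) = (-6*y - 2*z) dx ∧ dy + (6*x) dx ∧ dz + (2*x - z) dy ∧ dz

For a 1-form omega = sum_i f_i dx_i, the exterior derivative is
  d(omega) = sum_{i < j} (∂f_j/∂x_i - ∂f_i/∂x_j) dx_i ∧ dx_j.
  coefficient of dx ∧ dy: ∂f_2/∂x - ∂f_1/∂y = ∂(-2*x*z - 3*y^2)/∂x - ∂(-x^2 + 3*y^2)/∂y = -6*y - 2*z
  coefficient of dx ∧ dz: ∂f_3/∂x - ∂f_1/∂z = ∂(3*x^2 - y*z - 3)/∂x - ∂(-x^2 + 3*y^2)/∂z = 6*x
  coefficient of dy ∧ dz: ∂f_3/∂y - ∂f_2/∂z = ∂(3*x^2 - y*z - 3)/∂y - ∂(-2*x*z - 3*y^2)/∂z = 2*x - z
Assembling: d(omega) = (-6*y - 2*z) dx ∧ dy + (6*x) dx ∧ dz + (2*x - z) dy ∧ dz.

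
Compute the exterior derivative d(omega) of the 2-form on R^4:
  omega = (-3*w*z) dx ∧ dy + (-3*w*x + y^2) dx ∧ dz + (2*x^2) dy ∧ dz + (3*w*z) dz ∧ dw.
d(omega) = (-3*w + 4*x - 2*y) dx ∧ dy ∧ dz + (-3*z) dx ∧ dy ∧ dw + (-3*x) dx ∧ dz ∧ dw

For a 2-form omega = sum_{i<j} g_{ij} dx_i ∧ dx_j, the exterior derivative is
  d(omega) = sum_{i<j} d(g_{ij}) ∧ dx_i ∧ dx_j = sum_{i<j, k} (∂g_{ij}/∂x_k) dx_k ∧ dx_i ∧ dx_j.
Expand each term, using dx_k ∧ dx_i ∧ dx_j = sgn(permutation) dx_{(a)} ∧ dx_{(b)} ∧ dx_{(c)} with (a < b < c) sorted:
  d(-3*w*z) includes (∂/∂z)(-3*w*z) dz = (-3*w) dz, which multiplied by dx ∧ dy gives (-3*w) dx ∧ dy ∧ dz
  d(-3*w*z) includes (∂/∂w)(-3*w*z) dw = (-3*z) dw, which multiplied by dx ∧ dy gives (-3*z) dx ∧ dy ∧ dw
  d(-3*w*x + y^2) includes (∂/∂y)(-3*w*x + y^2) dy = (2*y) dy, which multiplied by dx ∧ dz gives (-2*y) dx ∧ dy ∧ dz
  d(-3*w*x + y^2) includes (∂/∂w)(-3*w*x + y^2) dw = (-3*x) dw, which multiplied by dx ∧ dz gives (-3*x) dx ∧ dz ∧ dw
  d(2*x^2) includes (∂/∂x)(2*x^2) dx = (4*x) dx, which multiplied by dy ∧ dz gives (4*x) dx ∧ dy ∧ dz
Collecting like 3-forms: d(omega) = (-3*w + 4*x - 2*y) dx ∧ dy ∧ dz + (-3*z) dx ∧ dy ∧ dw + (-3*x) dx ∧ dz ∧ dw.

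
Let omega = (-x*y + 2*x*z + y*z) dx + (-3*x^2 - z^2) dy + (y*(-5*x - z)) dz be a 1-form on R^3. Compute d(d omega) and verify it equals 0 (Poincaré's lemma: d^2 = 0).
d(d omega) = 0

Step 1: d omega = sum_{i<j} (∂f_j/∂x_i - ∂f_i/∂x_j) dx_i ∧ dx_j:
  coeff of dx ∧ dy: -5*x - z
  coeff of dx ∧ dz: -2*x - 6*y
  coeff of dy ∧ dz: -5*x + z
Step 2: Apply d again to each 2-form coefficient. The only possible 3-form in R^3 is dx ∧ dy ∧ dz, with coefficient
  ∂(coeff of dy∧dz)/∂x - ∂(coeff of dx∧dz)/∂y + ∂(coeff of dx∧dy)/∂z
  = ∂/∂x (-5*x + z) - ∂/∂y (-2*x - 6*y) + ∂/∂z (-5*x - z).
Each of these terms simplifies to sums of mixed partials that cancel in pairs. The result is 0 (by equality of mixed partials for smooth functions — Schwarz / Clairaut).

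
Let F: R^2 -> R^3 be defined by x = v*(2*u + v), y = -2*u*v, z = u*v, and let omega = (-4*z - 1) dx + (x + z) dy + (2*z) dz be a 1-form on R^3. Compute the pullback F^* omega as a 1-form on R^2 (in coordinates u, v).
F^* omega = (2*v*(-6*u*v - v^2 - 1)) du + (-12*u^2*v - 10*u*v^2 - 2*u - 2*v) dv

Using F^*(f dg) = (f ∘ F) d(g ∘ F), substitute each coordinate x_i by F_i(u, v) in f_i, and replace dx_i by d F_i = (∂F_i/∂u) du + (∂F_i/∂v) dv.
  For the x component: f_1(F) = -4*u*v - 1; d F_1 = (2*v) du + (2*u + 2*v) dv
  For the y component: f_2(F) = v*(3*u + v); d F_2 = (-2*v) du + (-2*u) dv
  For the z component: f_3(F) = 2*u*v; d F_3 = (v) du + (u) dv
Combining and collecting du, dv coefficients:
  coeff of du: 2*v*(-6*u*v - v^2 - 1)
  coeff of dv: -12*u^2*v - 10*u*v^2 - 2*u - 2*v
F^* omega = (2*v*(-6*u*v - v^2 - 1)) du + (-12*u^2*v - 10*u*v^2 - 2*u - 2*v) dv.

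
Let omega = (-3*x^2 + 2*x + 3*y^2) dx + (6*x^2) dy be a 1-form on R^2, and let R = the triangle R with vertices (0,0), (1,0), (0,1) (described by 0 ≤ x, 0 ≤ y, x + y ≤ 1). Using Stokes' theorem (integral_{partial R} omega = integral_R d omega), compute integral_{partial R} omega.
integral_(partial R) omega = 1

Stokes: integral_partial_R omega = integral_R d omega with d omega = (∂Q/∂x - ∂P/∂y) dx ∧ dy.
  ∂Q/∂x = 12*x
  ∂P/∂y = 6*y
  integrand = ∂Q/∂x - ∂P/∂y = 12*x - 6*y.
Integrating over R: integral_0^1 integral_0^{1-x} (12*x - 6*y) dy dx = 1.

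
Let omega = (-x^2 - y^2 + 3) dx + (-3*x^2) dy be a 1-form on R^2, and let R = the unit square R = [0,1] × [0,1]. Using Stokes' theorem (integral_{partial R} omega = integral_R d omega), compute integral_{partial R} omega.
integral_(partial R) omega = -2

Stokes: integral_partial_R omega = integral_R d omega with d omega = (∂Q/∂x - ∂P/∂y) dx ∧ dy.
  ∂Q/∂x = -6*x
  ∂P/∂y = -2*y
  integrand = ∂Q/∂x - ∂P/∂y = -6*x + 2*y.
Integrating over R: integral_0^1 integral_0^1 (-6*x + 2*y) dx dy = -2.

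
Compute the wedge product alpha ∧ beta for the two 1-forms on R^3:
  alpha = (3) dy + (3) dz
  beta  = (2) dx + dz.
alpha ∧ beta = (-6) dx ∧ dy + (3) dy ∧ dz + (-6) dx ∧ dz

Distribute the wedge, using dx_i ∧ dx_j = -dx_j ∧ dx_i and dx_i ∧ dx_i = 0. For each pair (i, j) with i < j, the coefficient of dx_i ∧ dx_j in alpha ∧ beta is (alpha_i * beta_j - alpha_j * beta_i). Collecting: alpha ∧ beta = (-6) dx ∧ dy + (3) dy ∧ dz + (-6) dx ∧ dz.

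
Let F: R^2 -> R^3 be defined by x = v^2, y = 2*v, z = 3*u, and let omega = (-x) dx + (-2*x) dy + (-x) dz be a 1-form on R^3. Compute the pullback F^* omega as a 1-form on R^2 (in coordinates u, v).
F^* omega = (-3*v^2) du + (2*v^2*(-v - 2)) dv

Using F^*(f dg) = (f ∘ F) d(g ∘ F), substitute each coordinate x_i by F_i(u, v) in f_i, and replace dx_i by d F_i = (∂F_i/∂u) du + (∂F_i/∂v) dv.
  For the x component: f_1(F) = -v^2; d F_1 = (0) du + (2*v) dv
  For the y component: f_2(F) = -2*v^2; d F_2 = (0) du + (2) dv
  For the z component: f_3(F) = -v^2; d F_3 = (3) du + (0) dv
Combining and collecting du, dv coefficients:
  coeff of du: -3*v^2
  coeff of dv: 2*v^2*(-v - 2)
F^* omega = (-3*v^2) du + (2*v^2*(-v - 2)) dv.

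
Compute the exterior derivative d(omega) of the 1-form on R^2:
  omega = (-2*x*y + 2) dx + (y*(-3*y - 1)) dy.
d(omega) = (2*x) dx ∧ dy

For a 1-form omega = sum_i f_i dx_i, the exterior derivative is
  d(omega) = sum_{i < j} (∂f_j/∂x_i - ∂f_i/∂x_j) dx_i ∧ dx_j.
  coefficient of dx ∧ dy: ∂f_2/∂x - ∂f_1/∂y = ∂(y*(-3*y - 1))/∂x - ∂(-2*x*y + 2)/∂y = 2*x
Assembling: d(omega) = (2*x) dx ∧ dy.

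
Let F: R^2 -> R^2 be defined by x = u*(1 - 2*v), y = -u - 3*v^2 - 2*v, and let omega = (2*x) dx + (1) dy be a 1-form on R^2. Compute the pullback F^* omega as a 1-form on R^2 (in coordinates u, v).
F^* omega = (8*u*v^2 - 8*u*v + 2*u - 1) du + (8*u^2*v - 4*u^2 - 6*v - 2) dv

Using F^*(f dg) = (f ∘ F) d(g ∘ F), substitute each coordinate x_i by F_i(u, v) in f_i, and replace dx_i by d F_i = (∂F_i/∂u) du + (∂F_i/∂v) dv.
  For the x component: f_1(F) = 2*u*(1 - 2*v); d F_1 = (1 - 2*v) du + (-2*u) dv
  For the y component: f_2(F) = 1; d F_2 = (-1) du + (-6*v - 2) dv
Combining and collecting du, dv coefficients:
  coeff of du: 8*u*v^2 - 8*u*v + 2*u - 1
  coeff of dv: 8*u^2*v - 4*u^2 - 6*v - 2
F^* omega = (8*u*v^2 - 8*u*v + 2*u - 1) du + (8*u^2*v - 4*u^2 - 6*v - 2) dv.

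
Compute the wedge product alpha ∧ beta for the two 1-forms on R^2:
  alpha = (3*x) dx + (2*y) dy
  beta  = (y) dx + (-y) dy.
alpha ∧ beta = (-y*(3*x + 2*y)) dx ∧ dy

Distribute the wedge, using dx_i ∧ dx_j = -dx_j ∧ dx_i and dx_i ∧ dx_i = 0. For each pair (i, j) with i < j, the coefficient of dx_i ∧ dx_j in alpha ∧ beta is (alpha_i * beta_j - alpha_j * beta_i). Collecting: alpha ∧ beta = (-y*(3*x + 2*y)) dx ∧ dy.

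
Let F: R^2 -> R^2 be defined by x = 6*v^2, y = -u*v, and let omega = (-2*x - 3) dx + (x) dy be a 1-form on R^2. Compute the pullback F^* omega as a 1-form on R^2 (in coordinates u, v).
F^* omega = (-6*v^3) du + (6*v*(-u*v - 24*v^2 - 6)) dv

Using F^*(f dg) = (f ∘ F) d(g ∘ F), substitute each coordinate x_i by F_i(u, v) in f_i, and replace dx_i by d F_i = (∂F_i/∂u) du + (∂F_i/∂v) dv.
  For the x component: f_1(F) = -12*v^2 - 3; d F_1 = (0) du + (12*v) dv
  For the y component: f_2(F) = 6*v^2; d F_2 = (-v) du + (-u) dv
Combining and collecting du, dv coefficients:
  coeff of du: -6*v^3
  coeff of dv: 6*v*(-u*v - 24*v^2 - 6)
F^* omega = (-6*v^3) du + (6*v*(-u*v - 24*v^2 - 6)) dv.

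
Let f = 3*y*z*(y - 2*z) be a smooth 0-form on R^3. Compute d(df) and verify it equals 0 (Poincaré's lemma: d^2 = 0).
d(df) = 0

Step 1: df = sum_i (∂f/∂x_i) dx_i = (0) dx + (6*z*(y - z)) dy + (3*y*(y - 4*z)) dz.
Step 2: Apply d again. Using the 1-form formula, the coefficient of dx ∧ dy in d(df) is ∂^2 f/∂x ∂y - ∂^2 f/∂y ∂x = (0) - (0) = 0 (equality of mixed partials for smooth f).
Similarly for dx ∧ dz and dy ∧ dz — all coefficients vanish. So d(df) = 0.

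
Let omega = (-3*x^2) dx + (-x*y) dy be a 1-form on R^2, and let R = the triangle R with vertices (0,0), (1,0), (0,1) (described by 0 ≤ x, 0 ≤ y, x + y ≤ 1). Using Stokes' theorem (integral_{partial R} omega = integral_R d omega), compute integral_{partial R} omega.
integral_(partial R) omega = -1/6

Stokes: integral_partial_R omega = integral_R d omega with d omega = (∂Q/∂x - ∂P/∂y) dx ∧ dy.
  ∂Q/∂x = -y
  ∂P/∂y = 0
  integrand = ∂Q/∂x - ∂P/∂y = -y.
Integrating over R: integral_0^1 integral_0^{1-x} (-y) dy dx = -1/6.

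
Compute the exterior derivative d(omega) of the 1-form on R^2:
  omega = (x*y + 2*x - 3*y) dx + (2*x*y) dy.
d(omega) = (-x + 2*y + 3) dx ∧ dy

For a 1-form omega = sum_i f_i dx_i, the exterior derivative is
  d(omega) = sum_{i < j} (∂f_j/∂x_i - ∂f_i/∂x_j) dx_i ∧ dx_j.
  coefficient of dx ∧ dy: ∂f_2/∂x - ∂f_1/∂y = ∂(2*x*y)/∂x - ∂(x*y + 2*x - 3*y)/∂y = -x + 2*y + 3
Assembling: d(omega) = (-x + 2*y + 3) dx ∧ dy.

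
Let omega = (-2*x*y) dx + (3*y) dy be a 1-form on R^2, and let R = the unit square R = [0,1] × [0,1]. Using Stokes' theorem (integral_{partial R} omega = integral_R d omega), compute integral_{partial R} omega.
integral_(partial R) omega = 1

Stokes: integral_partial_R omega = integral_R d omega with d omega = (∂Q/∂x - ∂P/∂y) dx ∧ dy.
  ∂Q/∂x = 0
  ∂P/∂y = -2*x
  integrand = ∂Q/∂x - ∂P/∂y = 2*x.
Integrating over R: integral_0^1 integral_0^1 (2*x) dx dy = 1.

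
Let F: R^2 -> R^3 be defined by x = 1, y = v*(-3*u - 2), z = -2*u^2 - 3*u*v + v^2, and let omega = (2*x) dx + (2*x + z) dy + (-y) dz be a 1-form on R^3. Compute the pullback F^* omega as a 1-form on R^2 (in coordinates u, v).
F^* omega = (v*(-6*u^2 - 8*u - 3*v^2 - 6*v - 6)) du + (6*u^3 + 4*u^2 + 3*u*v^2 - 6*u + 2*v^2 - 4) dv

Using F^*(f dg) = (f ∘ F) d(g ∘ F), substitute each coordinate x_i by F_i(u, v) in f_i, and replace dx_i by d F_i = (∂F_i/∂u) du + (∂F_i/∂v) dv.
  For the x component: f_1(F) = 2; d F_1 = (0) du + (0) dv
  For the y component: f_2(F) = -2*u^2 - 3*u*v + v^2 + 2; d F_2 = (-3*v) du + (-3*u - 2) dv
  For the z component: f_3(F) = v*(3*u + 2); d F_3 = (-4*u - 3*v) du + (-3*u + 2*v) dv
Combining and collecting du, dv coefficients:
  coeff of du: v*(-6*u^2 - 8*u - 3*v^2 - 6*v - 6)
  coeff of dv: 6*u^3 + 4*u^2 + 3*u*v^2 - 6*u + 2*v^2 - 4
F^* omega = (v*(-6*u^2 - 8*u - 3*v^2 - 6*v - 6)) du + (6*u^3 + 4*u^2 + 3*u*v^2 - 6*u + 2*v^2 - 4) dv.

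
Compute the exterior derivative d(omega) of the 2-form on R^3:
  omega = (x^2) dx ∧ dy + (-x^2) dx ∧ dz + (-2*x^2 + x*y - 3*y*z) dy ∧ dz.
d(omega) = (-4*x + y) dx ∧ dy ∧ dz

For a 2-form omega = sum_{i<j} g_{ij} dx_i ∧ dx_j, the exterior derivative is
  d(omega) = sum_{i<j} d(g_{ij}) ∧ dx_i ∧ dx_j = sum_{i<j, k} (∂g_{ij}/∂x_k) dx_k ∧ dx_i ∧ dx_j.
Expand each term, using dx_k ∧ dx_i ∧ dx_j = sgn(permutation) dx_{(a)} ∧ dx_{(b)} ∧ dx_{(c)} with (a < b < c) sorted:
  d(-2*x^2 + x*y - 3*y*z) includes (∂/∂x)(-2*x^2 + x*y - 3*y*z) dx = (-4*x + y) dx, which multiplied by dy ∧ dz gives (-4*x + y) dx ∧ dy ∧ dz
Collecting like 3-forms: d(omega) = (-4*x + y) dx ∧ dy ∧ dz.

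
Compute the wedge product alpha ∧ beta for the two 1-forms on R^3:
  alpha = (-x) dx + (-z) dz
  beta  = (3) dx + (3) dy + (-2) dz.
alpha ∧ beta = (-3*x) dx ∧ dy + (2*x + 3*z) dx ∧ dz + (3*z) dy ∧ dz

Distribute the wedge, using dx_i ∧ dx_j = -dx_j ∧ dx_i and dx_i ∧ dx_i = 0. For each pair (i, j) with i < j, the coefficient of dx_i ∧ dx_j in alpha ∧ beta is (alpha_i * beta_j - alpha_j * beta_i). Collecting: alpha ∧ beta = (-3*x) dx ∧ dy + (2*x + 3*z) dx ∧ dz + (3*z) dy ∧ dz.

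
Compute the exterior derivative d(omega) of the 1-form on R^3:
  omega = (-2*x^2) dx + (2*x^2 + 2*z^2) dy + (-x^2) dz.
d(omega) = (4*x) dx ∧ dy + (-2*x) dx ∧ dz + (-4*z) dy ∧ dz

For a 1-form omega = sum_i f_i dx_i, the exterior derivative is
  d(omega) = sum_{i < j} (∂f_j/∂x_i - ∂f_i/∂x_j) dx_i ∧ dx_j.
  coefficient of dx ∧ dy: ∂f_2/∂x - ∂f_1/∂y = ∂(2*x^2 + 2*z^2)/∂x - ∂(-2*x^2)/∂y = 4*x
  coefficient of dx ∧ dz: ∂f_3/∂x - ∂f_1/∂z = ∂(-x^2)/∂x - ∂(-2*x^2)/∂z = -2*x
  coefficient of dy ∧ dz: ∂f_3/∂y - ∂f_2/∂z = ∂(-x^2)/∂y - ∂(2*x^2 + 2*z^2)/∂z = -4*z
Assembling: d(omega) = (4*x) dx ∧ dy + (-2*x) dx ∧ dz + (-4*z) dy ∧ dz.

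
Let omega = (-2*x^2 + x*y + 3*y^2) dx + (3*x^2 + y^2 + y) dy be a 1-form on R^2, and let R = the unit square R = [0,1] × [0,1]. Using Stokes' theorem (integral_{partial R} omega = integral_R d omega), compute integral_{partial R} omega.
integral_(partial R) omega = -1/2

Stokes: integral_partial_R omega = integral_R d omega with d omega = (∂Q/∂x - ∂P/∂y) dx ∧ dy.
  ∂Q/∂x = 6*x
  ∂P/∂y = x + 6*y
  integrand = ∂Q/∂x - ∂P/∂y = 5*x - 6*y.
Integrating over R: integral_0^1 integral_0^1 (5*x - 6*y) dx dy = -1/2.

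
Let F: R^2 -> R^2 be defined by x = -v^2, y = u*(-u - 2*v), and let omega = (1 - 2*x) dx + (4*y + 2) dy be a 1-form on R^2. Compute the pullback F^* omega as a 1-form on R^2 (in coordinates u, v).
F^* omega = (8*u^3 + 24*u^2*v + 16*u*v^2 - 4*u - 4*v) du + (8*u^3 + 16*u^2*v - 4*u - 4*v^3 - 2*v) dv

Using F^*(f dg) = (f ∘ F) d(g ∘ F), substitute each coordinate x_i by F_i(u, v) in f_i, and replace dx_i by d F_i = (∂F_i/∂u) du + (∂F_i/∂v) dv.
  For the x component: f_1(F) = 2*v^2 + 1; d F_1 = (0) du + (-2*v) dv
  For the y component: f_2(F) = -4*u^2 - 8*u*v + 2; d F_2 = (-2*u - 2*v) du + (-2*u) dv
Combining and collecting du, dv coefficients:
  coeff of du: 8*u^3 + 24*u^2*v + 16*u*v^2 - 4*u - 4*v
  coeff of dv: 8*u^3 + 16*u^2*v - 4*u - 4*v^3 - 2*v
F^* omega = (8*u^3 + 24*u^2*v + 16*u*v^2 - 4*u - 4*v) du + (8*u^3 + 16*u^2*v - 4*u - 4*v^3 - 2*v) dv.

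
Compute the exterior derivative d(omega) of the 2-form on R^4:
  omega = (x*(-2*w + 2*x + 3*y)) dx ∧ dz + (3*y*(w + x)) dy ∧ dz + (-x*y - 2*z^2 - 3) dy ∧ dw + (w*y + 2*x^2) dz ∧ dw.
d(omega) = (-3*x + 3*y) dx ∧ dy ∧ dz + (2*x) dx ∧ dz ∧ dw + (w + 3*y + 4*z) dy ∧ dz ∧ dw + (-y) dx ∧ dy ∧ dw

For a 2-form omega = sum_{i<j} g_{ij} dx_i ∧ dx_j, the exterior derivative is
  d(omega) = sum_{i<j} d(g_{ij}) ∧ dx_i ∧ dx_j = sum_{i<j, k} (∂g_{ij}/∂x_k) dx_k ∧ dx_i ∧ dx_j.
Expand each term, using dx_k ∧ dx_i ∧ dx_j = sgn(permutation) dx_{(a)} ∧ dx_{(b)} ∧ dx_{(c)} with (a < b < c) sorted:
  d(x*(-2*w + 2*x + 3*y)) includes (∂/∂y)(x*(-2*w + 2*x + 3*y)) dy = (3*x) dy, which multiplied by dx ∧ dz gives (-3*x) dx ∧ dy ∧ dz
  d(x*(-2*w + 2*x + 3*y)) includes (∂/∂w)(x*(-2*w + 2*x + 3*y)) dw = (-2*x) dw, which multiplied by dx ∧ dz gives (-2*x) dx ∧ dz ∧ dw
  d(3*y*(w + x)) includes (∂/∂x)(3*y*(w + x)) dx = (3*y) dx, which multiplied by dy ∧ dz gives (3*y) dx ∧ dy ∧ dz
  d(3*y*(w + x)) includes (∂/∂w)(3*y*(w + x)) dw = (3*y) dw, which multiplied by dy ∧ dz gives (3*y) dy ∧ dz ∧ dw
  d(-x*y - 2*z^2 - 3) includes (∂/∂x)(-x*y - 2*z^2 - 3) dx = (-y) dx, which multiplied by dy ∧ dw gives (-y) dx ∧ dy ∧ dw
  d(-x*y - 2*z^2 - 3) includes (∂/∂z)(-x*y - 2*z^2 - 3) dz = (-4*z) dz, which multiplied by dy ∧ dw gives (4*z) dy ∧ dz ∧ dw
  d(w*y + 2*x^2) includes (∂/∂x)(w*y + 2*x^2) dx = (4*x) dx, which multiplied by dz ∧ dw gives (4*x) dx ∧ dz ∧ dw
  d(w*y + 2*x^2) includes (∂/∂y)(w*y + 2*x^2) dy = (w) dy, which multiplied by dz ∧ dw gives (w) dy ∧ dz ∧ dw
Collecting like 3-forms: d(omega) = (-3*x + 3*y) dx ∧ dy ∧ dz + (2*x) dx ∧ dz ∧ dw + (w + 3*y + 4*z) dy ∧ dz ∧ dw + (-y) dx ∧ dy ∧ dw.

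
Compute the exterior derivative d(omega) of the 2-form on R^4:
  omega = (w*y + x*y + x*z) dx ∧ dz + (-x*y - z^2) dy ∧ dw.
d(omega) = (-w - x) dx ∧ dy ∧ dz + (y) dx ∧ dz ∧ dw + (-y) dx ∧ dy ∧ dw + (2*z) dy ∧ dz ∧ dw

For a 2-form omega = sum_{i<j} g_{ij} dx_i ∧ dx_j, the exterior derivative is
  d(omega) = sum_{i<j} d(g_{ij}) ∧ dx_i ∧ dx_j = sum_{i<j, k} (∂g_{ij}/∂x_k) dx_k ∧ dx_i ∧ dx_j.
Expand each term, using dx_k ∧ dx_i ∧ dx_j = sgn(permutation) dx_{(a)} ∧ dx_{(b)} ∧ dx_{(c)} with (a < b < c) sorted:
  d(w*y + x*y + x*z) includes (∂/∂y)(w*y + x*y + x*z) dy = (w + x) dy, which multiplied by dx ∧ dz gives (-w - x) dx ∧ dy ∧ dz
  d(w*y + x*y + x*z) includes (∂/∂w)(w*y + x*y + x*z) dw = (y) dw, which multiplied by dx ∧ dz gives (y) dx ∧ dz ∧ dw
  d(-x*y - z^2) includes (∂/∂x)(-x*y - z^2) dx = (-y) dx, which multiplied by dy ∧ dw gives (-y) dx ∧ dy ∧ dw
  d(-x*y - z^2) includes (∂/∂z)(-x*y - z^2) dz = (-2*z) dz, which multiplied by dy ∧ dw gives (2*z) dy ∧ dz ∧ dw
Collecting like 3-forms: d(omega) = (-w - x) dx ∧ dy ∧ dz + (y) dx ∧ dz ∧ dw + (-y) dx ∧ dy ∧ dw + (2*z) dy ∧ dz ∧ dw.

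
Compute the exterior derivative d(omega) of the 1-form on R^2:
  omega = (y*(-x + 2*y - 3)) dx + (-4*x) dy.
d(omega) = (x - 4*y - 1) dx ∧ dy

For a 1-form omega = sum_i f_i dx_i, the exterior derivative is
  d(omega) = sum_{i < j} (∂f_j/∂x_i - ∂f_i/∂x_j) dx_i ∧ dx_j.
  coefficient of dx ∧ dy: ∂f_2/∂x - ∂f_1/∂y = ∂(-4*x)/∂x - ∂(y*(-x + 2*y - 3))/∂y = x - 4*y - 1
Assembling: d(omega) = (x - 4*y - 1) dx ∧ dy.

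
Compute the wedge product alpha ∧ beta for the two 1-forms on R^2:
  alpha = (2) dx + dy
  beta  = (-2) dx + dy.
alpha ∧ beta = (4) dx ∧ dy

Distribute the wedge, using dx_i ∧ dx_j = -dx_j ∧ dx_i and dx_i ∧ dx_i = 0. For each pair (i, j) with i < j, the coefficient of dx_i ∧ dx_j in alpha ∧ beta is (alpha_i * beta_j - alpha_j * beta_i). Collecting: alpha ∧ beta = (4) dx ∧ dy.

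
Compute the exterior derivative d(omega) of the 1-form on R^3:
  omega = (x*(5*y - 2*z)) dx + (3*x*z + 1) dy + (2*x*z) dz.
d(omega) = (-5*x + 3*z) dx ∧ dy + (2*x + 2*z) dx ∧ dz + (-3*x) dy ∧ dz

For a 1-form omega = sum_i f_i dx_i, the exterior derivative is
  d(omega) = sum_{i < j} (∂f_j/∂x_i - ∂f_i/∂x_j) dx_i ∧ dx_j.
  coefficient of dx ∧ dy: ∂f_2/∂x - ∂f_1/∂y = ∂(3*x*z + 1)/∂x - ∂(x*(5*y - 2*z))/∂y = -5*x + 3*z
  coefficient of dx ∧ dz: ∂f_3/∂x - ∂f_1/∂z = ∂(2*x*z)/∂x - ∂(x*(5*y - 2*z))/∂z = 2*x + 2*z
  coefficient of dy ∧ dz: ∂f_3/∂y - ∂f_2/∂z = ∂(2*x*z)/∂y - ∂(3*x*z + 1)/∂z = -3*x
Assembling: d(omega) = (-5*x + 3*z) dx ∧ dy + (2*x + 2*z) dx ∧ dz + (-3*x) dy ∧ dz.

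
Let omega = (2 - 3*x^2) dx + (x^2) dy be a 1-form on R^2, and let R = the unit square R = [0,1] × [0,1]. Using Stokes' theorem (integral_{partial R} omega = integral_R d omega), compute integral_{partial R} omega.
integral_(partial R) omega = 1

Stokes: integral_partial_R omega = integral_R d omega with d omega = (∂Q/∂x - ∂P/∂y) dx ∧ dy.
  ∂Q/∂x = 2*x
  ∂P/∂y = 0
  integrand = ∂Q/∂x - ∂P/∂y = 2*x.
Integrating over R: integral_0^1 integral_0^1 (2*x) dx dy = 1.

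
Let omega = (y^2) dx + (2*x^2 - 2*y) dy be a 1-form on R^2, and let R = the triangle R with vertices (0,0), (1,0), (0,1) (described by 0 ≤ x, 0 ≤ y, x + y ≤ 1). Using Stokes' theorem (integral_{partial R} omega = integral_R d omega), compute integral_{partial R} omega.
integral_(partial R) omega = 1/3

Stokes: integral_partial_R omega = integral_R d omega with d omega = (∂Q/∂x - ∂P/∂y) dx ∧ dy.
  ∂Q/∂x = 4*x
  ∂P/∂y = 2*y
  integrand = ∂Q/∂x - ∂P/∂y = 4*x - 2*y.
Integrating over R: integral_0^1 integral_0^{1-x} (4*x - 2*y) dy dx = 1/3.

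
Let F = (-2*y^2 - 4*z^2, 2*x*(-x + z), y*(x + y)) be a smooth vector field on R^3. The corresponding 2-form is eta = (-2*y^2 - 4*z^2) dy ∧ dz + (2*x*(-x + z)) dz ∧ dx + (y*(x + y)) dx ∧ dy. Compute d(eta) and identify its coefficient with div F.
d(eta) = (0) dx ∧ dy ∧ dz; div F = 0

For a 2-form in R^3 of the form above, applying d gives a 3-form with coefficient ∂P/∂x + ∂Q/∂y + ∂R/∂z:
  ∂P/∂x = 0
  ∂Q/∂y = 0
  ∂R/∂z = 0
Sum = 0, which is exactly div F.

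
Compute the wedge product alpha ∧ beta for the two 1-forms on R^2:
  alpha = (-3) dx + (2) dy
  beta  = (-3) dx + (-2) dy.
alpha ∧ beta = (12) dx ∧ dy

Distribute the wedge, using dx_i ∧ dx_j = -dx_j ∧ dx_i and dx_i ∧ dx_i = 0. For each pair (i, j) with i < j, the coefficient of dx_i ∧ dx_j in alpha ∧ beta is (alpha_i * beta_j - alpha_j * beta_i). Collecting: alpha ∧ beta = (12) dx ∧ dy.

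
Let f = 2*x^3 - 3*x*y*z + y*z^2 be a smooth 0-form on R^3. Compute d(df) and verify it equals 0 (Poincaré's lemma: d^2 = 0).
d(df) = 0

Step 1: df = sum_i (∂f/∂x_i) dx_i = (6*x^2 - 3*y*z) dx + (z*(-3*x + z)) dy + (y*(-3*x + 2*z)) dz.
Step 2: Apply d again. Using the 1-form formula, the coefficient of dx ∧ dy in d(df) is ∂^2 f/∂x ∂y - ∂^2 f/∂y ∂x = (-3*z) - (-3*z) = 0 (equality of mixed partials for smooth f).
Similarly for dx ∧ dz and dy ∧ dz — all coefficients vanish. So d(df) = 0.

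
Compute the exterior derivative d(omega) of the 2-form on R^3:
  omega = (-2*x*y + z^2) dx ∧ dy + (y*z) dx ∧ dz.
d(omega) = (z) dx ∧ dy ∧ dz

For a 2-form omega = sum_{i<j} g_{ij} dx_i ∧ dx_j, the exterior derivative is
  d(omega) = sum_{i<j} d(g_{ij}) ∧ dx_i ∧ dx_j = sum_{i<j, k} (∂g_{ij}/∂x_k) dx_k ∧ dx_i ∧ dx_j.
Expand each term, using dx_k ∧ dx_i ∧ dx_j = sgn(permutation) dx_{(a)} ∧ dx_{(b)} ∧ dx_{(c)} with (a < b < c) sorted:
  d(-2*x*y + z^2) includes (∂/∂z)(-2*x*y + z^2) dz = (2*z) dz, which multiplied by dx ∧ dy gives (2*z) dx ∧ dy ∧ dz
  d(y*z) includes (∂/∂y)(y*z) dy = (z) dy, which multiplied by dx ∧ dz gives (-z) dx ∧ dy ∧ dz
Collecting like 3-forms: d(omega) = (z) dx ∧ dy ∧ dz.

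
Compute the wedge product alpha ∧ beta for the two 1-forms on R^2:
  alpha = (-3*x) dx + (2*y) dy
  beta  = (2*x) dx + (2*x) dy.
alpha ∧ beta = (-2*x*(3*x + 2*y)) dx ∧ dy

Distribute the wedge, using dx_i ∧ dx_j = -dx_j ∧ dx_i and dx_i ∧ dx_i = 0. For each pair (i, j) with i < j, the coefficient of dx_i ∧ dx_j in alpha ∧ beta is (alpha_i * beta_j - alpha_j * beta_i). Collecting: alpha ∧ beta = (-2*x*(3*x + 2*y)) dx ∧ dy.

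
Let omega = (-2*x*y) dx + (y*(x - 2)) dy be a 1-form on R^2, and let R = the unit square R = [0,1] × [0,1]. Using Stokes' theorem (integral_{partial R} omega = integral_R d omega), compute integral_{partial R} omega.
integral_(partial R) omega = 3/2

Stokes: integral_partial_R omega = integral_R d omega with d omega = (∂Q/∂x - ∂P/∂y) dx ∧ dy.
  ∂Q/∂x = y
  ∂P/∂y = -2*x
  integrand = ∂Q/∂x - ∂P/∂y = 2*x + y.
Integrating over R: integral_0^1 integral_0^1 (2*x + y) dx dy = 3/2.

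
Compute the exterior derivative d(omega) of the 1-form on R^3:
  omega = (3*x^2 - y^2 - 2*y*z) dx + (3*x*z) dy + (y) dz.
d(omega) = (2*y + 5*z) dx ∧ dy + (2*y) dx ∧ dz + (1 - 3*x) dy ∧ dz

For a 1-form omega = sum_i f_i dx_i, the exterior derivative is
  d(omega) = sum_{i < j} (∂f_j/∂x_i - ∂f_i/∂x_j) dx_i ∧ dx_j.
  coefficient of dx ∧ dy: ∂f_2/∂x - ∂f_1/∂y = ∂(3*x*z)/∂x - ∂(3*x^2 - y^2 - 2*y*z)/∂y = 2*y + 5*z
  coefficient of dx ∧ dz: ∂f_3/∂x - ∂f_1/∂z = ∂(y)/∂x - ∂(3*x^2 - y^2 - 2*y*z)/∂z = 2*y
  coefficient of dy ∧ dz: ∂f_3/∂y - ∂f_2/∂z = ∂(y)/∂y - ∂(3*x*z)/∂z = 1 - 3*x
Assembling: d(omega) = (2*y + 5*z) dx ∧ dy + (2*y) dx ∧ dz + (1 - 3*x) dy ∧ dz.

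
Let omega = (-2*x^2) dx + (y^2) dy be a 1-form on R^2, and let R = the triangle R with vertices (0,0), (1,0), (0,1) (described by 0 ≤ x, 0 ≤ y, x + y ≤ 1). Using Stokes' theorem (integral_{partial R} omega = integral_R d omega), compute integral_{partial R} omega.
integral_(partial R) omega = 0

Stokes: integral_partial_R omega = integral_R d omega with d omega = (∂Q/∂x - ∂P/∂y) dx ∧ dy.
  ∂Q/∂x = 0
  ∂P/∂y = 0
  integrand = ∂Q/∂x - ∂P/∂y = 0.
Integrating over R: integral_0^1 integral_0^{1-x} (0) dy dx = 0.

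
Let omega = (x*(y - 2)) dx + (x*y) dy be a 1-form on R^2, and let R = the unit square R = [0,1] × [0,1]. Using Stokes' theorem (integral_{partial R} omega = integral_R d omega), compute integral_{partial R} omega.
integral_(partial R) omega = 0

Stokes: integral_partial_R omega = integral_R d omega with d omega = (∂Q/∂x - ∂P/∂y) dx ∧ dy.
  ∂Q/∂x = y
  ∂P/∂y = x
  integrand = ∂Q/∂x - ∂P/∂y = -x + y.
Integrating over R: integral_0^1 integral_0^1 (-x + y) dx dy = 0.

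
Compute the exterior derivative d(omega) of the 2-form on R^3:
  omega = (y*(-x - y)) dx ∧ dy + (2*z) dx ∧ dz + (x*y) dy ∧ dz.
d(omega) = (y) dx ∧ dy ∧ dz

For a 2-form omega = sum_{i<j} g_{ij} dx_i ∧ dx_j, the exterior derivative is
  d(omega) = sum_{i<j} d(g_{ij}) ∧ dx_i ∧ dx_j = sum_{i<j, k} (∂g_{ij}/∂x_k) dx_k ∧ dx_i ∧ dx_j.
Expand each term, using dx_k ∧ dx_i ∧ dx_j = sgn(permutation) dx_{(a)} ∧ dx_{(b)} ∧ dx_{(c)} with (a < b < c) sorted:
  d(x*y) includes (∂/∂x)(x*y) dx = (y) dx, which multiplied by dy ∧ dz gives (y) dx ∧ dy ∧ dz
Collecting like 3-forms: d(omega) = (y) dx ∧ dy ∧ dz.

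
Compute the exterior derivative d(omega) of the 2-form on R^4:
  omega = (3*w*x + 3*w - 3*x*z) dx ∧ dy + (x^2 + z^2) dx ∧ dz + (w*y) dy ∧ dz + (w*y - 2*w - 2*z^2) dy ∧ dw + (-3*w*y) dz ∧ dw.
d(omega) = (-3*x) dx ∧ dy ∧ dz + (3*x + 3) dx ∧ dy ∧ dw + (-3*w + y + 4*z) dy ∧ dz ∧ dw

For a 2-form omega = sum_{i<j} g_{ij} dx_i ∧ dx_j, the exterior derivative is
  d(omega) = sum_{i<j} d(g_{ij}) ∧ dx_i ∧ dx_j = sum_{i<j, k} (∂g_{ij}/∂x_k) dx_k ∧ dx_i ∧ dx_j.
Expand each term, using dx_k ∧ dx_i ∧ dx_j = sgn(permutation) dx_{(a)} ∧ dx_{(b)} ∧ dx_{(c)} with (a < b < c) sorted:
  d(3*w*x + 3*w - 3*x*z) includes (∂/∂z)(3*w*x + 3*w - 3*x*z) dz = (-3*x) dz, which multiplied by dx ∧ dy gives (-3*x) dx ∧ dy ∧ dz
  d(3*w*x + 3*w - 3*x*z) includes (∂/∂w)(3*w*x + 3*w - 3*x*z) dw = (3*x + 3) dw, which multiplied by dx ∧ dy gives (3*x + 3) dx ∧ dy ∧ dw
  d(w*y) includes (∂/∂w)(w*y) dw = (y) dw, which multiplied by dy ∧ dz gives (y) dy ∧ dz ∧ dw
  d(w*y - 2*w - 2*z^2) includes (∂/∂z)(w*y - 2*w - 2*z^2) dz = (-4*z) dz, which multiplied by dy ∧ dw gives (4*z) dy ∧ dz ∧ dw
  d(-3*w*y) includes (∂/∂y)(-3*w*y) dy = (-3*w) dy, which multiplied by dz ∧ dw gives (-3*w) dy ∧ dz ∧ dw
Collecting like 3-forms: d(omega) = (-3*x) dx ∧ dy ∧ dz + (3*x + 3) dx ∧ dy ∧ dw + (-3*w + y + 4*z) dy ∧ dz ∧ dw.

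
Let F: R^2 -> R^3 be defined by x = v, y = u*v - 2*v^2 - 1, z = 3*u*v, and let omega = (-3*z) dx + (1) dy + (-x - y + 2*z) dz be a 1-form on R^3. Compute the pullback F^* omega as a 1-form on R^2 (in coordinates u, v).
F^* omega = (v*(15*u*v + 6*v^2 - 3*v + 4)) du + (15*u^2*v + 6*u*v^2 - 12*u*v + 4*u - 4*v) dv

Using F^*(f dg) = (f ∘ F) d(g ∘ F), substitute each coordinate x_i by F_i(u, v) in f_i, and replace dx_i by d F_i = (∂F_i/∂u) du + (∂F_i/∂v) dv.
  For the x component: f_1(F) = -9*u*v; d F_1 = (0) du + (1) dv
  For the y component: f_2(F) = 1; d F_2 = (v) du + (u - 4*v) dv
  For the z component: f_3(F) = 5*u*v + 2*v^2 - v + 1; d F_3 = (3*v) du + (3*u) dv
Combining and collecting du, dv coefficients:
  coeff of du: v*(15*u*v + 6*v^2 - 3*v + 4)
  coeff of dv: 15*u^2*v + 6*u*v^2 - 12*u*v + 4*u - 4*v
F^* omega = (v*(15*u*v + 6*v^2 - 3*v + 4)) du + (15*u^2*v + 6*u*v^2 - 12*u*v + 4*u - 4*v) dv.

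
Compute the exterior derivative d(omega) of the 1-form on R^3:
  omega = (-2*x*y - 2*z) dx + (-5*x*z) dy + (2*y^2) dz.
d(omega) = (2*x - 5*z) dx ∧ dy + (2) dx ∧ dz + (5*x + 4*y) dy ∧ dz

For a 1-form omega = sum_i f_i dx_i, the exterior derivative is
  d(omega) = sum_{i < j} (∂f_j/∂x_i - ∂f_i/∂x_j) dx_i ∧ dx_j.
  coefficient of dx ∧ dy: ∂f_2/∂x - ∂f_1/∂y = ∂(-5*x*z)/∂x - ∂(-2*x*y - 2*z)/∂y = 2*x - 5*z
  coefficient of dx ∧ dz: ∂f_3/∂x - ∂f_1/∂z = ∂(2*y^2)/∂x - ∂(-2*x*y - 2*z)/∂z = 2
  coefficient of dy ∧ dz: ∂f_3/∂y - ∂f_2/∂z = ∂(2*y^2)/∂y - ∂(-5*x*z)/∂z = 5*x + 4*y
Assembling: d(omega) = (2*x - 5*z) dx ∧ dy + (2) dx ∧ dz + (5*x + 4*y) dy ∧ dz.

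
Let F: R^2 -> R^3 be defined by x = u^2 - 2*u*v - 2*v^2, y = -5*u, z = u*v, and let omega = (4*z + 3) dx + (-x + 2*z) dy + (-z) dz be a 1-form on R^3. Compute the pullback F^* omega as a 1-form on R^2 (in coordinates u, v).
F^* omega = (8*u^2*v + 5*u^2 - 9*u*v^2 - 20*u*v + 6*u - 10*v^2 - 6*v) du + (-9*u^2*v - 16*u*v^2 - 6*u - 12*v) dv

Using F^*(f dg) = (f ∘ F) d(g ∘ F), substitute each coordinate x_i by F_i(u, v) in f_i, and replace dx_i by d F_i = (∂F_i/∂u) du + (∂F_i/∂v) dv.
  For the x component: f_1(F) = 4*u*v + 3; d F_1 = (2*u - 2*v) du + (-2*u - 4*v) dv
  For the y component: f_2(F) = -u^2 + 4*u*v + 2*v^2; d F_2 = (-5) du + (0) dv
  For the z component: f_3(F) = -u*v; d F_3 = (v) du + (u) dv
Combining and collecting du, dv coefficients:
  coeff of du: 8*u^2*v + 5*u^2 - 9*u*v^2 - 20*u*v + 6*u - 10*v^2 - 6*v
  coeff of dv: -9*u^2*v - 16*u*v^2 - 6*u - 12*v
F^* omega = (8*u^2*v + 5*u^2 - 9*u*v^2 - 20*u*v + 6*u - 10*v^2 - 6*v) du + (-9*u^2*v - 16*u*v^2 - 6*u - 12*v) dv.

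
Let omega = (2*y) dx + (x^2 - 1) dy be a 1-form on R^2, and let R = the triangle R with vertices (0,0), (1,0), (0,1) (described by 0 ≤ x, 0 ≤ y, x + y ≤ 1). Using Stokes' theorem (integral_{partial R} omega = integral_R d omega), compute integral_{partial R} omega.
integral_(partial R) omega = -2/3

Stokes: integral_partial_R omega = integral_R d omega with d omega = (∂Q/∂x - ∂P/∂y) dx ∧ dy.
  ∂Q/∂x = 2*x
  ∂P/∂y = 2
  integrand = ∂Q/∂x - ∂P/∂y = 2*x - 2.
Integrating over R: integral_0^1 integral_0^{1-x} (2*x - 2) dy dx = -2/3.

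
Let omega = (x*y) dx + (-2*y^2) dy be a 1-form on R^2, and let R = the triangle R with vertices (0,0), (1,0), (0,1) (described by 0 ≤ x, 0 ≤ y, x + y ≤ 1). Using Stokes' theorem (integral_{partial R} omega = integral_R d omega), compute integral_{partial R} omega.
integral_(partial R) omega = -1/6

Stokes: integral_partial_R omega = integral_R d omega with d omega = (∂Q/∂x - ∂P/∂y) dx ∧ dy.
  ∂Q/∂x = 0
  ∂P/∂y = x
  integrand = ∂Q/∂x - ∂P/∂y = -x.
Integrating over R: integral_0^1 integral_0^{1-x} (-x) dy dx = -1/6.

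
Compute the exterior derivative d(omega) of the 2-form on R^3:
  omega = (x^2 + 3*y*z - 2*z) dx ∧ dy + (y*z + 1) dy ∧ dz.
d(omega) = (3*y - 2) dx ∧ dy ∧ dz

For a 2-form omega = sum_{i<j} g_{ij} dx_i ∧ dx_j, the exterior derivative is
  d(omega) = sum_{i<j} d(g_{ij}) ∧ dx_i ∧ dx_j = sum_{i<j, k} (∂g_{ij}/∂x_k) dx_k ∧ dx_i ∧ dx_j.
Expand each term, using dx_k ∧ dx_i ∧ dx_j = sgn(permutation) dx_{(a)} ∧ dx_{(b)} ∧ dx_{(c)} with (a < b < c) sorted:
  d(x^2 + 3*y*z - 2*z) includes (∂/∂z)(x^2 + 3*y*z - 2*z) dz = (3*y - 2) dz, which multiplied by dx ∧ dy gives (3*y - 2) dx ∧ dy ∧ dz
Collecting like 3-forms: d(omega) = (3*y - 2) dx ∧ dy ∧ dz.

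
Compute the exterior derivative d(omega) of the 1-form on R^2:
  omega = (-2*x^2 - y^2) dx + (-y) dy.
d(omega) = (2*y) dx ∧ dy

For a 1-form omega = sum_i f_i dx_i, the exterior derivative is
  d(omega) = sum_{i < j} (∂f_j/∂x_i - ∂f_i/∂x_j) dx_i ∧ dx_j.
  coefficient of dx ∧ dy: ∂f_2/∂x - ∂f_1/∂y = ∂(-y)/∂x - ∂(-2*x^2 - y^2)/∂y = 2*y
Assembling: d(omega) = (2*y) dx ∧ dy.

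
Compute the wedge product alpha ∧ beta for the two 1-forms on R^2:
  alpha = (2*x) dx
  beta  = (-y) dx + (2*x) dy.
alpha ∧ beta = (4*x^2) dx ∧ dy

Distribute the wedge, using dx_i ∧ dx_j = -dx_j ∧ dx_i and dx_i ∧ dx_i = 0. For each pair (i, j) with i < j, the coefficient of dx_i ∧ dx_j in alpha ∧ beta is (alpha_i * beta_j - alpha_j * beta_i). Collecting: alpha ∧ beta = (4*x^2) dx ∧ dy.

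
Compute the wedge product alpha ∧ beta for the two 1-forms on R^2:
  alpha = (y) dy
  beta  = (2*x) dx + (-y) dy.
alpha ∧ beta = (-2*x*y) dx ∧ dy

Distribute the wedge, using dx_i ∧ dx_j = -dx_j ∧ dx_i and dx_i ∧ dx_i = 0. For each pair (i, j) with i < j, the coefficient of dx_i ∧ dx_j in alpha ∧ beta is (alpha_i * beta_j - alpha_j * beta_i). Collecting: alpha ∧ beta = (-2*x*y) dx ∧ dy.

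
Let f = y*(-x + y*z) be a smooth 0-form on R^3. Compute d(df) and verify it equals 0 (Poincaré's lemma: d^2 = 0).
d(df) = 0

Step 1: df = sum_i (∂f/∂x_i) dx_i = (-y) dx + (-x + 2*y*z) dy + (y^2) dz.
Step 2: Apply d again. Using the 1-form formula, the coefficient of dx ∧ dy in d(df) is ∂^2 f/∂x ∂y - ∂^2 f/∂y ∂x = (-1) - (-1) = 0 (equality of mixed partials for smooth f).
Similarly for dx ∧ dz and dy ∧ dz — all coefficients vanish. So d(df) = 0.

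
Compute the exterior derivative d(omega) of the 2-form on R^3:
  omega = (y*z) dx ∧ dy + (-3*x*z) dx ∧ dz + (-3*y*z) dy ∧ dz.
d(omega) = (y) dx ∧ dy ∧ dz

For a 2-form omega = sum_{i<j} g_{ij} dx_i ∧ dx_j, the exterior derivative is
  d(omega) = sum_{i<j} d(g_{ij}) ∧ dx_i ∧ dx_j = sum_{i<j, k} (∂g_{ij}/∂x_k) dx_k ∧ dx_i ∧ dx_j.
Expand each term, using dx_k ∧ dx_i ∧ dx_j = sgn(permutation) dx_{(a)} ∧ dx_{(b)} ∧ dx_{(c)} with (a < b < c) sorted:
  d(y*z) includes (∂/∂z)(y*z) dz = (y) dz, which multiplied by dx ∧ dy gives (y) dx ∧ dy ∧ dz
Collecting like 3-forms: d(omega) = (y) dx ∧ dy ∧ dz.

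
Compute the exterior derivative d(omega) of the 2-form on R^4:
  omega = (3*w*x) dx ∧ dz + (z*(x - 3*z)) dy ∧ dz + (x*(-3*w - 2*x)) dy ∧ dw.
d(omega) = (3*x) dx ∧ dz ∧ dw + (z) dx ∧ dy ∧ dz + (-3*w - 4*x) dx ∧ dy ∧ dw

For a 2-form omega = sum_{i<j} g_{ij} dx_i ∧ dx_j, the exterior derivative is
  d(omega) = sum_{i<j} d(g_{ij}) ∧ dx_i ∧ dx_j = sum_{i<j, k} (∂g_{ij}/∂x_k) dx_k ∧ dx_i ∧ dx_j.
Expand each term, using dx_k ∧ dx_i ∧ dx_j = sgn(permutation) dx_{(a)} ∧ dx_{(b)} ∧ dx_{(c)} with (a < b < c) sorted:
  d(3*w*x) includes (∂/∂w)(3*w*x) dw = (3*x) dw, which multiplied by dx ∧ dz gives (3*x) dx ∧ dz ∧ dw
  d(z*(x - 3*z)) includes (∂/∂x)(z*(x - 3*z)) dx = (z) dx, which multiplied by dy ∧ dz gives (z) dx ∧ dy ∧ dz
  d(x*(-3*w - 2*x)) includes (∂/∂x)(x*(-3*w - 2*x)) dx = (-3*w - 4*x) dx, which multiplied by dy ∧ dw gives (-3*w - 4*x) dx ∧ dy ∧ dw
Collecting like 3-forms: d(omega) = (3*x) dx ∧ dz ∧ dw + (z) dx ∧ dy ∧ dz + (-3*w - 4*x) dx ∧ dy ∧ dw.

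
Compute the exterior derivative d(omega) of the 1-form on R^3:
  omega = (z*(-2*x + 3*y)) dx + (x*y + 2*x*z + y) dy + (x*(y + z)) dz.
d(omega) = (y - z) dx ∧ dy + (2*x - 2*y + z) dx ∧ dz + (-x) dy ∧ dz

For a 1-form omega = sum_i f_i dx_i, the exterior derivative is
  d(omega) = sum_{i < j} (∂f_j/∂x_i - ∂f_i/∂x_j) dx_i ∧ dx_j.
  coefficient of dx ∧ dy: ∂f_2/∂x - ∂f_1/∂y = ∂(x*y + 2*x*z + y)/∂x - ∂(z*(-2*x + 3*y))/∂y = y - z
  coefficient of dx ∧ dz: ∂f_3/∂x - ∂f_1/∂z = ∂(x*(y + z))/∂x - ∂(z*(-2*x + 3*y))/∂z = 2*x - 2*y + z
  coefficient of dy ∧ dz: ∂f_3/∂y - ∂f_2/∂z = ∂(x*(y + z))/∂y - ∂(x*y + 2*x*z + y)/∂z = -x
Assembling: d(omega) = (y - z) dx ∧ dy + (2*x - 2*y + z) dx ∧ dz + (-x) dy ∧ dz.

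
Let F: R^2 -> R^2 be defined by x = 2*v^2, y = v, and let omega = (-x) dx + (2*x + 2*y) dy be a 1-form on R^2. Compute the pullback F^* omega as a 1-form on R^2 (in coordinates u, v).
F^* omega = (2*v*(-4*v^2 + 2*v + 1)) dv

Using F^*(f dg) = (f ∘ F) d(g ∘ F), substitute each coordinate x_i by F_i(u, v) in f_i, and replace dx_i by d F_i = (∂F_i/∂u) du + (∂F_i/∂v) dv.
  For the x component: f_1(F) = -2*v^2; d F_1 = (0) du + (4*v) dv
  For the y component: f_2(F) = 2*v*(2*v + 1); d F_2 = (0) du + (1) dv
Combining and collecting du, dv coefficients:
  coeff of du: 0
  coeff of dv: 2*v*(-4*v^2 + 2*v + 1)
F^* omega = (2*v*(-4*v^2 + 2*v + 1)) dv.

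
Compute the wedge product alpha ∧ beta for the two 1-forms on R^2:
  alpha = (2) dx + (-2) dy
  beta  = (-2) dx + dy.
alpha ∧ beta = (-2) dx ∧ dy

Distribute the wedge, using dx_i ∧ dx_j = -dx_j ∧ dx_i and dx_i ∧ dx_i = 0. For each pair (i, j) with i < j, the coefficient of dx_i ∧ dx_j in alpha ∧ beta is (alpha_i * beta_j - alpha_j * beta_i). Collecting: alpha ∧ beta = (-2) dx ∧ dy.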